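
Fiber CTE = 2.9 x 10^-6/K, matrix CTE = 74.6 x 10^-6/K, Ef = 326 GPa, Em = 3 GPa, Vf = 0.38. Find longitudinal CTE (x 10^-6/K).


E1 = Ef*Vf + Em*(1-Vf) = 125.74
alpha_1 = (alpha_f*Ef*Vf + alpha_m*Em*(1-Vf))/E1 = 3.96 x 10^-6/K

3.96 x 10^-6/K


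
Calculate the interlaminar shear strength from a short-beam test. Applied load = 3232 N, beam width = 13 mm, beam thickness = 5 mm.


ILSS = 3F/(4bh) = 3*3232/(4*13*5) = 37.29 MPa

37.29 MPa


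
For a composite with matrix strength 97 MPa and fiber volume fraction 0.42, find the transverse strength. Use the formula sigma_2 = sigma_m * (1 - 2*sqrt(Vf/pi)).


factor = 1 - 2*sqrt(0.42/pi) = 0.2687
sigma_2 = 97 * 0.2687 = 26.07 MPa

26.07 MPa


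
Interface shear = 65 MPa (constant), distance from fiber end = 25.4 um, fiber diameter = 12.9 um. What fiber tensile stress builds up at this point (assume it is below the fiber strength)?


Force balance: sigma_f * (pi*d^2/4) = tau * (pi*d) * x  ->  sigma_f = 4 * tau * x / d
sigma_f = 4 * 65 * 25.4 / 12.9 = 511.9 MPa

511.9 MPa


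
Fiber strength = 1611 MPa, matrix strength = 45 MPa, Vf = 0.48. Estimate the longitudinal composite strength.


sigma_1 = sigma_f*Vf + sigma_m*(1-Vf) = 1611*0.48 + 45*0.52 = 796.7 MPa

796.7 MPa


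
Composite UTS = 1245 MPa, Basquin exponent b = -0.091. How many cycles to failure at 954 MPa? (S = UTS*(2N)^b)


N = 0.5 * (S/UTS)^(1/b) = 0.5 * (954/1245)^(1/-0.091) = 9.3225 cycles

9.3225 cycles


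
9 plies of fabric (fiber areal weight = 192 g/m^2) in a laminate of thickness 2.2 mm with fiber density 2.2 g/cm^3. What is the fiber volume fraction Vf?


Vf = n * FAW / (rho_f * h * 1000) = 9 * 192 / (2.2 * 2.2 * 1000) = 0.357

0.357


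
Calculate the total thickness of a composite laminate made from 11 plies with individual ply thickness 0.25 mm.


h = n * t_ply = 11 * 0.25 = 2.75 mm

2.75 mm


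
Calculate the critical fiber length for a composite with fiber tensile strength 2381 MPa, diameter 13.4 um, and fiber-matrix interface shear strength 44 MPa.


Lc = sigma_f * d / (2 * tau_i) = 2381 * 13.4 / (2 * 44) = 362.6 um

362.6 um


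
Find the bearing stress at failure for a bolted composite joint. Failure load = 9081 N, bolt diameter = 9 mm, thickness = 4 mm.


sigma_br = F/(d*h) = 9081/(9*4) = 252.3 MPa

252.3 MPa


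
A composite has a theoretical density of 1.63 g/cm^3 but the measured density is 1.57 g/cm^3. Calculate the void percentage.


Void% = (rho_theo - rho_actual)/rho_theo * 100 = (1.63 - 1.57)/1.63 * 100 = 3.68%

3.68%


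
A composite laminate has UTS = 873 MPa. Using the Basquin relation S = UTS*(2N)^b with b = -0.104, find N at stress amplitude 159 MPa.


N = 0.5 * (S/UTS)^(1/b) = 0.5 * (159/873)^(1/-0.104) = 6.4666e+06 cycles

6.4666e+06 cycles


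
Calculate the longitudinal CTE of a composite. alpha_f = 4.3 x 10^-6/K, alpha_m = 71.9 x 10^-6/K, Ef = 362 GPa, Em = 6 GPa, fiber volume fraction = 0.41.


E1 = Ef*Vf + Em*(1-Vf) = 151.96
alpha_1 = (alpha_f*Ef*Vf + alpha_m*Em*(1-Vf))/E1 = 5.87 x 10^-6/K

5.87 x 10^-6/K


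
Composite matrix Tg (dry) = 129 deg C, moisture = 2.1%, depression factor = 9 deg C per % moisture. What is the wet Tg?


Tg_wet = Tg_dry - k*moisture = 129 - 9*2.1 = 110.1 deg C

110.1 deg C


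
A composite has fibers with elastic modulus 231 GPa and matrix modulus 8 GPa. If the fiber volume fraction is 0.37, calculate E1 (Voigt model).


E1 = Ef*Vf + Em*(1-Vf) = 231*0.37 + 8*0.63 = 90.51 GPa

90.51 GPa


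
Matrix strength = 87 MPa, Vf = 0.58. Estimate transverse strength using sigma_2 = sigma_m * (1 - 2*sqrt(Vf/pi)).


factor = 1 - 2*sqrt(0.58/pi) = 0.1407
sigma_2 = 87 * 0.1407 = 12.24 MPa

12.24 MPa


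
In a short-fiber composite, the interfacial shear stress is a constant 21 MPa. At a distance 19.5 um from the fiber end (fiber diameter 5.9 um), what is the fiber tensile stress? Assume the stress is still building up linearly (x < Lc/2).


Force balance: sigma_f * (pi*d^2/4) = tau * (pi*d) * x  ->  sigma_f = 4 * tau * x / d
sigma_f = 4 * 21 * 19.5 / 5.9 = 277.6 MPa

277.6 MPa


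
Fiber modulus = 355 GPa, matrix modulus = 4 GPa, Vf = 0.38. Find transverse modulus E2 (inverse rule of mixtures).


1/E2 = Vf/Ef + (1-Vf)/Em = 0.38/355 + 0.62/4
E2 = 6.41 GPa

6.41 GPa


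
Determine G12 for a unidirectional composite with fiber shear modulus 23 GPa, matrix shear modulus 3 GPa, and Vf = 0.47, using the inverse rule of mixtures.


1/G12 = Vf/Gf + (1-Vf)/Gm = 0.47/23 + 0.53/3
G12 = 5.07 GPa

5.07 GPa


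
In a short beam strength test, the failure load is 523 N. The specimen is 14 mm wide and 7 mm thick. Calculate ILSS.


ILSS = 3F/(4bh) = 3*523/(4*14*7) = 4.0 MPa

4.0 MPa


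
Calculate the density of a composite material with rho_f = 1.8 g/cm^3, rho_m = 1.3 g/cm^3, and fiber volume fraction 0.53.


rho_c = rho_f*Vf + rho_m*(1-Vf) = 1.8*0.53 + 1.3*0.47 = 1.565 g/cm^3

1.565 g/cm^3


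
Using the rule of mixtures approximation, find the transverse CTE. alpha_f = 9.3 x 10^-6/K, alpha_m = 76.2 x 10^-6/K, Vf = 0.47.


alpha_2 = alpha_f*Vf + alpha_m*(1-Vf) = 9.3*0.47 + 76.2*0.53 = 44.8 x 10^-6/K

44.8 x 10^-6/K


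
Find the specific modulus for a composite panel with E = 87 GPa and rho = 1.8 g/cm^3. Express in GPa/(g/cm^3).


Specific stiffness = E/rho = 87/1.8 = 48.3 GPa/(g/cm^3)

48.3 GPa/(g/cm^3)


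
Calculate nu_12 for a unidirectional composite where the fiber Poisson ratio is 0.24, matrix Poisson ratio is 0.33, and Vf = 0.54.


nu_12 = nu_f*Vf + nu_m*(1-Vf) = 0.24*0.54 + 0.33*0.46 = 0.2814

0.2814


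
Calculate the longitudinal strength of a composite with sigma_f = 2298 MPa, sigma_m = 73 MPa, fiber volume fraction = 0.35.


sigma_1 = sigma_f*Vf + sigma_m*(1-Vf) = 2298*0.35 + 73*0.65 = 851.8 MPa

851.8 MPa


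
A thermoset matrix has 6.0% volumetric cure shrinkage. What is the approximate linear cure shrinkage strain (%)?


Linear shrinkage ≈ vol_shrink/3 = 6.0/3 = 2.0%

2.0%


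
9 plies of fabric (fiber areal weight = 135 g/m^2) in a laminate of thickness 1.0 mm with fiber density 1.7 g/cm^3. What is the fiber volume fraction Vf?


Vf = n * FAW / (rho_f * h * 1000) = 9 * 135 / (1.7 * 1.0 * 1000) = 0.7147

0.7147


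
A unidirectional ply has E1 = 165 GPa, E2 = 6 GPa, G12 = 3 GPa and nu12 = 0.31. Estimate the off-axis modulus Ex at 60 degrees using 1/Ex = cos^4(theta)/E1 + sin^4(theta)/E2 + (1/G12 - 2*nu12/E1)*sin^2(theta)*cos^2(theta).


cos^4(60) = 0.0625, sin^4(60) = 0.5625, sin^2(60)*cos^2(60) = 0.1875
1/G12 - 2*nu12/E1 = 1/3 - 2*0.31/165 = 0.329576 GPa^-1
1/Ex = 0.0625/165 + 0.5625/6 + 0.329576*0.1875 = 0.1559242 GPa^-1
Ex = 6.41 GPa

6.41 GPa


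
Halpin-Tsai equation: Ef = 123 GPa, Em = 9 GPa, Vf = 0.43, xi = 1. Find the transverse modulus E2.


eta = (Ef/Em - 1)/(Ef/Em + xi) = (13.6667 - 1)/(13.6667 + 1) = 0.8636
E2 = Em*(1+xi*eta*Vf)/(1-eta*Vf) = 19.63 GPa

19.63 GPa


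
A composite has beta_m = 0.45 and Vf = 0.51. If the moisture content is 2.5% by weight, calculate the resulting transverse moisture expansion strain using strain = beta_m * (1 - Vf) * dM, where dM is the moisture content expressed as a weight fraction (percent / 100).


dM = 2.5/100 = 0.025
strain = beta_m * (1-Vf) * dM = 0.45 * 0.49 * 0.025 = 0.0055125

0.0055125


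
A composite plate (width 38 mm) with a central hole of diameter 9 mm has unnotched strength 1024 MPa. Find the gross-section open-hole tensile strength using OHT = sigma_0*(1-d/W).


OHT = sigma_0*(1-d/W) = 1024*(1-9/38) = 781.5 MPa

781.5 MPa


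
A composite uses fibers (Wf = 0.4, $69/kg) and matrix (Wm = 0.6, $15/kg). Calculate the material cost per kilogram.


Cost = cost_f*Wf + cost_m*Wm = 69*0.4 + 15*0.6 = $36.6/kg

$36.6/kg


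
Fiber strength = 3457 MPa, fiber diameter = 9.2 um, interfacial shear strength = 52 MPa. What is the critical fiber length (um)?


Lc = sigma_f * d / (2 * tau_i) = 3457 * 9.2 / (2 * 52) = 305.8 um

305.8 um


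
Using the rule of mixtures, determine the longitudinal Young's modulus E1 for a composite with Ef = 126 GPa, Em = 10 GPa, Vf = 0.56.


E1 = Ef*Vf + Em*(1-Vf) = 126*0.56 + 10*0.44 = 74.96 GPa

74.96 GPa


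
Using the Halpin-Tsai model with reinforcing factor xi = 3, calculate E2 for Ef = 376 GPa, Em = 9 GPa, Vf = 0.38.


eta = (Ef/Em - 1)/(Ef/Em + xi) = (41.7778 - 1)/(41.7778 + 3) = 0.9107
E2 = Em*(1+xi*eta*Vf)/(1-eta*Vf) = 28.05 GPa

28.05 GPa


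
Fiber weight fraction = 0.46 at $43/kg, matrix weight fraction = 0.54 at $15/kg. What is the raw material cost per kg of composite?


Cost = cost_f*Wf + cost_m*Wm = 43*0.46 + 15*0.54 = $27.88/kg

$27.88/kg


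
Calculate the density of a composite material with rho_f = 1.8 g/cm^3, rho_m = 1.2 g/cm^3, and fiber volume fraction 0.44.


rho_c = rho_f*Vf + rho_m*(1-Vf) = 1.8*0.44 + 1.2*0.56 = 1.464 g/cm^3

1.464 g/cm^3


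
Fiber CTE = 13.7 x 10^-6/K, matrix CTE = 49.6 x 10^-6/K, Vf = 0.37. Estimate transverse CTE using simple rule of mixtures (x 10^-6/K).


alpha_2 = alpha_f*Vf + alpha_m*(1-Vf) = 13.7*0.37 + 49.6*0.63 = 36.3 x 10^-6/K

36.3 x 10^-6/K


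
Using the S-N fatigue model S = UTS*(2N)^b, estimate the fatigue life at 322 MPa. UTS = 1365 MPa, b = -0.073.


N = 0.5 * (S/UTS)^(1/b) = 0.5 * (322/1365)^(1/-0.073) = 1.9580e+08 cycles

1.9580e+08 cycles


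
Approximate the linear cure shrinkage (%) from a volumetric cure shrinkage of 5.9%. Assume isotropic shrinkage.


Linear shrinkage ≈ vol_shrink/3 = 5.9/3 = 1.967%

1.967%


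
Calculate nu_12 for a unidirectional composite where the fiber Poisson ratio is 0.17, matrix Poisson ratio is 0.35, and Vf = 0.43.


nu_12 = nu_f*Vf + nu_m*(1-Vf) = 0.17*0.43 + 0.35*0.57 = 0.2726

0.2726


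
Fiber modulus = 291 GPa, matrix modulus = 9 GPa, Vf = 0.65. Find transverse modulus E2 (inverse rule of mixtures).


1/E2 = Vf/Ef + (1-Vf)/Em = 0.65/291 + 0.35/9
E2 = 24.32 GPa

24.32 GPa


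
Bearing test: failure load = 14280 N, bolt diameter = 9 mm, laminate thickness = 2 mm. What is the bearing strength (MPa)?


sigma_br = F/(d*h) = 14280/(9*2) = 793.3 MPa

793.3 MPa


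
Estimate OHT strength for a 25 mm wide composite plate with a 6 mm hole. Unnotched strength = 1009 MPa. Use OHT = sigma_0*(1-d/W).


OHT = sigma_0*(1-d/W) = 1009*(1-6/25) = 766.8 MPa

766.8 MPa


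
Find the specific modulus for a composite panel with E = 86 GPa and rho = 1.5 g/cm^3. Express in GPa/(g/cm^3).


Specific stiffness = E/rho = 86/1.5 = 57.3 GPa/(g/cm^3)

57.3 GPa/(g/cm^3)


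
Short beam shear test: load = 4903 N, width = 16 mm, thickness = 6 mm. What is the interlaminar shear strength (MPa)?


ILSS = 3F/(4bh) = 3*4903/(4*16*6) = 38.3 MPa

38.3 MPa


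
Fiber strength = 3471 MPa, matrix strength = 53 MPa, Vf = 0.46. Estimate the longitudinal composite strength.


sigma_1 = sigma_f*Vf + sigma_m*(1-Vf) = 3471*0.46 + 53*0.54 = 1625.3 MPa

1625.3 MPa


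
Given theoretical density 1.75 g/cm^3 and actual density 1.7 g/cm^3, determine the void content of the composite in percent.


Void% = (rho_theo - rho_actual)/rho_theo * 100 = (1.75 - 1.7)/1.75 * 100 = 2.86%

2.86%


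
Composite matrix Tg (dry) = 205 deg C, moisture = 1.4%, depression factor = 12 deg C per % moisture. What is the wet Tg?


Tg_wet = Tg_dry - k*moisture = 205 - 12*1.4 = 188.2 deg C

188.2 deg C


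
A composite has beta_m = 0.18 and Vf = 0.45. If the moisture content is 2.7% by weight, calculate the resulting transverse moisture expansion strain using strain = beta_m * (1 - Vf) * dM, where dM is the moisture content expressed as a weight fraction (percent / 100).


dM = 2.7/100 = 0.027
strain = beta_m * (1-Vf) * dM = 0.18 * 0.55 * 0.027 = 0.002673

0.002673


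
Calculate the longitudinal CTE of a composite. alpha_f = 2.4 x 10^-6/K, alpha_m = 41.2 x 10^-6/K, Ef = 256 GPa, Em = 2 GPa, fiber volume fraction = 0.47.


E1 = Ef*Vf + Em*(1-Vf) = 121.38
alpha_1 = (alpha_f*Ef*Vf + alpha_m*Em*(1-Vf))/E1 = 2.74 x 10^-6/K

2.74 x 10^-6/K


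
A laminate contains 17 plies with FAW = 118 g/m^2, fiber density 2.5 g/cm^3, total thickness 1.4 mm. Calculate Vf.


Vf = n * FAW / (rho_f * h * 1000) = 17 * 118 / (2.5 * 1.4 * 1000) = 0.5731

0.5731


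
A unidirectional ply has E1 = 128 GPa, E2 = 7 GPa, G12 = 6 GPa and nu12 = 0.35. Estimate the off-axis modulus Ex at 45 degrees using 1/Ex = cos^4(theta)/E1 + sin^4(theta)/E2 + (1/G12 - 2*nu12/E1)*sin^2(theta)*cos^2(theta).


cos^4(45) = 0.25, sin^4(45) = 0.25, sin^2(45)*cos^2(45) = 0.25
1/G12 - 2*nu12/E1 = 1/6 - 2*0.35/128 = 0.161198 GPa^-1
1/Ex = 0.25/128 + 0.25/7 + 0.161198*0.25 = 0.0779669 GPa^-1
Ex = 12.83 GPa

12.83 GPa


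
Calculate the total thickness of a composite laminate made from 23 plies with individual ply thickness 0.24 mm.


h = n * t_ply = 23 * 0.24 = 5.52 mm

5.52 mm


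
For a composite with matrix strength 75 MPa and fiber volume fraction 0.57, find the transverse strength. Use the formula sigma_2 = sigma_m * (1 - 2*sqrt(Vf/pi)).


factor = 1 - 2*sqrt(0.57/pi) = 0.1481
sigma_2 = 75 * 0.1481 = 11.11 MPa

11.11 MPa


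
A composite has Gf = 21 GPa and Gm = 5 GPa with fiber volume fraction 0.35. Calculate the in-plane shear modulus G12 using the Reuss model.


1/G12 = Vf/Gf + (1-Vf)/Gm = 0.35/21 + 0.65/5
G12 = 6.82 GPa

6.82 GPa


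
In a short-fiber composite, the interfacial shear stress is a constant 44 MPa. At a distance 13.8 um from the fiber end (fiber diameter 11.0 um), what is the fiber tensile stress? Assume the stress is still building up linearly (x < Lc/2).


Force balance: sigma_f * (pi*d^2/4) = tau * (pi*d) * x  ->  sigma_f = 4 * tau * x / d
sigma_f = 4 * 44 * 13.8 / 11.0 = 220.8 MPa

220.8 MPa


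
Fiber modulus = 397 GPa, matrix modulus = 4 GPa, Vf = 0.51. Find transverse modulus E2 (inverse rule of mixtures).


1/E2 = Vf/Ef + (1-Vf)/Em = 0.51/397 + 0.49/4
E2 = 8.08 GPa

8.08 GPa


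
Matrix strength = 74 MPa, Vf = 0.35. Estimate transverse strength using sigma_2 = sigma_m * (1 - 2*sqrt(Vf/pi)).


factor = 1 - 2*sqrt(0.35/pi) = 0.3324
sigma_2 = 74 * 0.3324 = 24.6 MPa

24.6 MPa


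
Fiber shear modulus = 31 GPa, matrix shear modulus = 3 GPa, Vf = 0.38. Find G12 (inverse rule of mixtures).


1/G12 = Vf/Gf + (1-Vf)/Gm = 0.38/31 + 0.62/3
G12 = 4.57 GPa

4.57 GPa


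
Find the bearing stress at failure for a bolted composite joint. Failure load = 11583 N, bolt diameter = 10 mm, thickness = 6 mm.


sigma_br = F/(d*h) = 11583/(10*6) = 193.1 MPa

193.1 MPa


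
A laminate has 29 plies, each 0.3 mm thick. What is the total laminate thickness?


h = n * t_ply = 29 * 0.3 = 8.7 mm

8.7 mm


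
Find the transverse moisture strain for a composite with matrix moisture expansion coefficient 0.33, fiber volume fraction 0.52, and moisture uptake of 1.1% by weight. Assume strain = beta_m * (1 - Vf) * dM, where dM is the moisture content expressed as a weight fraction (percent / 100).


dM = 1.1/100 = 0.011
strain = beta_m * (1-Vf) * dM = 0.33 * 0.48 * 0.011 = 0.0017424

0.0017424


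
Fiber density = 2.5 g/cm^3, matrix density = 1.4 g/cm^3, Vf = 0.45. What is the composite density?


rho_c = rho_f*Vf + rho_m*(1-Vf) = 2.5*0.45 + 1.4*0.55 = 1.895 g/cm^3

1.895 g/cm^3


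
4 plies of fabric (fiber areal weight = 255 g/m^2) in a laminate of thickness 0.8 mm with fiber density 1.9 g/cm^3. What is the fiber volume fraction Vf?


Vf = n * FAW / (rho_f * h * 1000) = 4 * 255 / (1.9 * 0.8 * 1000) = 0.6711

0.6711


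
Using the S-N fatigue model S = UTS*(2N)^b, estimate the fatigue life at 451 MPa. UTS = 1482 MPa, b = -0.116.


N = 0.5 * (S/UTS)^(1/b) = 0.5 * (451/1482)^(1/-0.116) = 14224.4687 cycles

14224.4687 cycles


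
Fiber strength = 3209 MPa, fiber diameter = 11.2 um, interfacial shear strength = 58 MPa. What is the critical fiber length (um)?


Lc = sigma_f * d / (2 * tau_i) = 3209 * 11.2 / (2 * 58) = 309.8 um

309.8 um


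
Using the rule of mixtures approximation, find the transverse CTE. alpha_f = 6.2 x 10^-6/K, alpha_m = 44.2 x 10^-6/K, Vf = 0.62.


alpha_2 = alpha_f*Vf + alpha_m*(1-Vf) = 6.2*0.62 + 44.2*0.38 = 20.6 x 10^-6/K

20.6 x 10^-6/K


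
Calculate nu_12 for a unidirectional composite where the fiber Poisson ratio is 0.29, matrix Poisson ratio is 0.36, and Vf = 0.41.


nu_12 = nu_f*Vf + nu_m*(1-Vf) = 0.29*0.41 + 0.36*0.59 = 0.3313

0.3313


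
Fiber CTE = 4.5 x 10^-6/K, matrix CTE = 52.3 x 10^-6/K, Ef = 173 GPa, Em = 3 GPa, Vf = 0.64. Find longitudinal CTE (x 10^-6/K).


E1 = Ef*Vf + Em*(1-Vf) = 111.8
alpha_1 = (alpha_f*Ef*Vf + alpha_m*Em*(1-Vf))/E1 = 4.96 x 10^-6/K

4.96 x 10^-6/K


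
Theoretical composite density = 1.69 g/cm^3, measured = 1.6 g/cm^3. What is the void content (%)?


Void% = (rho_theo - rho_actual)/rho_theo * 100 = (1.69 - 1.6)/1.69 * 100 = 5.33%

5.33%


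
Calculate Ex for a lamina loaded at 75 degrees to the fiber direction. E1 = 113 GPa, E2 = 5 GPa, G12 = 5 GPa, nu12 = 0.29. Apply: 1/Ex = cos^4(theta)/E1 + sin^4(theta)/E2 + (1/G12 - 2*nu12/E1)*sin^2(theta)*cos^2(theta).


cos^4(75) = 0.004487, sin^4(75) = 0.870513, sin^2(75)*cos^2(75) = 0.0625
1/G12 - 2*nu12/E1 = 1/5 - 2*0.29/113 = 0.194867 GPa^-1
1/Ex = 0.004487/113 + 0.870513/5 + 0.194867*0.0625 = 0.1863215 GPa^-1
Ex = 5.37 GPa

5.37 GPa


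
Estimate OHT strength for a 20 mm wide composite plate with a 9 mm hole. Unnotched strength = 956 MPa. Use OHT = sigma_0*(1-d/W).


OHT = sigma_0*(1-d/W) = 956*(1-9/20) = 525.8 MPa

525.8 MPa


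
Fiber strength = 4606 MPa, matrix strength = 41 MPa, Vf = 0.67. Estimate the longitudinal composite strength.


sigma_1 = sigma_f*Vf + sigma_m*(1-Vf) = 4606*0.67 + 41*0.33 = 3099.6 MPa

3099.6 MPa


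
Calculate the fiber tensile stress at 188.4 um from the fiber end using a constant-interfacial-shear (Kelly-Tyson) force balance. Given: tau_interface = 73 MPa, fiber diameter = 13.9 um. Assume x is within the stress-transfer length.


Force balance: sigma_f * (pi*d^2/4) = tau * (pi*d) * x  ->  sigma_f = 4 * tau * x / d
sigma_f = 4 * 73 * 188.4 / 13.9 = 3957.8 MPa

3957.8 MPa


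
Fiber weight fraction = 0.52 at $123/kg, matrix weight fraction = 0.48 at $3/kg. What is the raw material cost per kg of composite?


Cost = cost_f*Wf + cost_m*Wm = 123*0.52 + 3*0.48 = $65.4/kg

$65.4/kg


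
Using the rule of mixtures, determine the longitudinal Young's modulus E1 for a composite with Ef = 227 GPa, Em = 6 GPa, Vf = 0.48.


E1 = Ef*Vf + Em*(1-Vf) = 227*0.48 + 6*0.52 = 112.08 GPa

112.08 GPa


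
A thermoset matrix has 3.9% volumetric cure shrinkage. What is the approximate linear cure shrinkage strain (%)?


Linear shrinkage ≈ vol_shrink/3 = 3.9/3 = 1.3%

1.3%


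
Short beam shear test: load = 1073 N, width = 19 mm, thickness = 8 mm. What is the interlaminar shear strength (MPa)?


ILSS = 3F/(4bh) = 3*1073/(4*19*8) = 5.29 MPa

5.29 MPa


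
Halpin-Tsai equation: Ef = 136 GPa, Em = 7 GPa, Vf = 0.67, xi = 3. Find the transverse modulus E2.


eta = (Ef/Em - 1)/(Ef/Em + xi) = (19.4286 - 1)/(19.4286 + 3) = 0.8217
E2 = Em*(1+xi*eta*Vf)/(1-eta*Vf) = 41.29 GPa

41.29 GPa


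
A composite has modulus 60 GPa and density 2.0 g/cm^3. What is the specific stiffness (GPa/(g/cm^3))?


Specific stiffness = E/rho = 60/2.0 = 30.0 GPa/(g/cm^3)

30.0 GPa/(g/cm^3)


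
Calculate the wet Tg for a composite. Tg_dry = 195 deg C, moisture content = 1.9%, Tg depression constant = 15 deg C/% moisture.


Tg_wet = Tg_dry - k*moisture = 195 - 15*1.9 = 166.5 deg C

166.5 deg C


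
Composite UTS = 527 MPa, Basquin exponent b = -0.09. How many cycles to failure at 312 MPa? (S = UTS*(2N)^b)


N = 0.5 * (S/UTS)^(1/b) = 0.5 * (312/527)^(1/-0.09) = 169.2316 cycles

169.2316 cycles


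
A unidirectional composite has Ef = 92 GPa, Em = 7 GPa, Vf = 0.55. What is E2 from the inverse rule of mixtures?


1/E2 = Vf/Ef + (1-Vf)/Em = 0.55/92 + 0.45/7
E2 = 14.23 GPa

14.23 GPa


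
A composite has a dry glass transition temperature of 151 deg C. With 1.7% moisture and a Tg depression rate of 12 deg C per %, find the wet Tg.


Tg_wet = Tg_dry - k*moisture = 151 - 12*1.7 = 130.6 deg C

130.6 deg C


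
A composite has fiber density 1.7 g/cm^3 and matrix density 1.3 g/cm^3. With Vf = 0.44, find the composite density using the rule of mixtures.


rho_c = rho_f*Vf + rho_m*(1-Vf) = 1.7*0.44 + 1.3*0.56 = 1.476 g/cm^3

1.476 g/cm^3


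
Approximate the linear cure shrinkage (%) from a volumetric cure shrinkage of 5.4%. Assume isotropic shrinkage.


Linear shrinkage ≈ vol_shrink/3 = 5.4/3 = 1.8%

1.8%


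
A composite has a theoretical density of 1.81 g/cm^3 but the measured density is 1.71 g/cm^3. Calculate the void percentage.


Void% = (rho_theo - rho_actual)/rho_theo * 100 = (1.81 - 1.71)/1.81 * 100 = 5.52%

5.52%


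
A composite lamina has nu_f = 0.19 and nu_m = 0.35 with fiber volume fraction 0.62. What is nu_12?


nu_12 = nu_f*Vf + nu_m*(1-Vf) = 0.19*0.62 + 0.35*0.38 = 0.2508

0.2508


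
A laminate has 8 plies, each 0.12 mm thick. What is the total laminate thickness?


h = n * t_ply = 8 * 0.12 = 0.96 mm

0.96 mm


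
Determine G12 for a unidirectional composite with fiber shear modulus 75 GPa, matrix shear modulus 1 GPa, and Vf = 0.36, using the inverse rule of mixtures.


1/G12 = Vf/Gf + (1-Vf)/Gm = 0.36/75 + 0.64/1
G12 = 1.55 GPa

1.55 GPa


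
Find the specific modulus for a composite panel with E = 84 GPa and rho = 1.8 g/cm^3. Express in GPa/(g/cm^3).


Specific stiffness = E/rho = 84/1.8 = 46.7 GPa/(g/cm^3)

46.7 GPa/(g/cm^3)


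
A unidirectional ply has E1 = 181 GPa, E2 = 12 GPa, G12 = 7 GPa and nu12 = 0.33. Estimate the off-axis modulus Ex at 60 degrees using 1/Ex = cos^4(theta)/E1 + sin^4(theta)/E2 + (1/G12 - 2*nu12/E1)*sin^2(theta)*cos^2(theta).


cos^4(60) = 0.0625, sin^4(60) = 0.5625, sin^2(60)*cos^2(60) = 0.1875
1/G12 - 2*nu12/E1 = 1/7 - 2*0.33/181 = 0.139211 GPa^-1
1/Ex = 0.0625/181 + 0.5625/12 + 0.139211*0.1875 = 0.0733223 GPa^-1
Ex = 13.64 GPa

13.64 GPa


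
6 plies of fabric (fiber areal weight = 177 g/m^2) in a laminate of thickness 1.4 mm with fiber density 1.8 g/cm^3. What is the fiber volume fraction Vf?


Vf = n * FAW / (rho_f * h * 1000) = 6 * 177 / (1.8 * 1.4 * 1000) = 0.4214

0.4214


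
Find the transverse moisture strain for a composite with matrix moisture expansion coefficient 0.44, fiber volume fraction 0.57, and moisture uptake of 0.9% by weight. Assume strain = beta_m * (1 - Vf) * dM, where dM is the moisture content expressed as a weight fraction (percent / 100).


dM = 0.9/100 = 0.009
strain = beta_m * (1-Vf) * dM = 0.44 * 0.43 * 0.009 = 0.0017028

0.0017028


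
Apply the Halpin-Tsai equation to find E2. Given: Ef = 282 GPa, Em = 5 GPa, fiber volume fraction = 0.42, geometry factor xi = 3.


eta = (Ef/Em - 1)/(Ef/Em + xi) = (56.4 - 1)/(56.4 + 3) = 0.9327
E2 = Em*(1+xi*eta*Vf)/(1-eta*Vf) = 17.88 GPa

17.88 GPa


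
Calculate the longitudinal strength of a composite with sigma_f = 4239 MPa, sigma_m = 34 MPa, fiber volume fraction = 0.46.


sigma_1 = sigma_f*Vf + sigma_m*(1-Vf) = 4239*0.46 + 34*0.54 = 1968.3 MPa

1968.3 MPa


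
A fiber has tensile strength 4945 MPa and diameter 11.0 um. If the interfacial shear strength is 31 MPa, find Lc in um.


Lc = sigma_f * d / (2 * tau_i) = 4945 * 11.0 / (2 * 31) = 877.3 um

877.3 um


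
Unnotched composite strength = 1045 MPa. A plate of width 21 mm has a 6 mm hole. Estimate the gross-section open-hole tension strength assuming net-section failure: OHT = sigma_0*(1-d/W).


OHT = sigma_0*(1-d/W) = 1045*(1-6/21) = 746.4 MPa

746.4 MPa


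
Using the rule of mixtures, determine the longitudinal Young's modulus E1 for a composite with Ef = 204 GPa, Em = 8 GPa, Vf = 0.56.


E1 = Ef*Vf + Em*(1-Vf) = 204*0.56 + 8*0.44 = 117.76 GPa

117.76 GPa


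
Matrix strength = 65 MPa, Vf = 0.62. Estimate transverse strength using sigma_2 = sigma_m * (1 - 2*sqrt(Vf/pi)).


factor = 1 - 2*sqrt(0.62/pi) = 0.1115
sigma_2 = 65 * 0.1115 = 7.25 MPa

7.25 MPa


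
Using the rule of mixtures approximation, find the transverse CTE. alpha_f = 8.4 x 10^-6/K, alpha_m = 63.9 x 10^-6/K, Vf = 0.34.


alpha_2 = alpha_f*Vf + alpha_m*(1-Vf) = 8.4*0.34 + 63.9*0.66 = 45.0 x 10^-6/K

45.0 x 10^-6/K


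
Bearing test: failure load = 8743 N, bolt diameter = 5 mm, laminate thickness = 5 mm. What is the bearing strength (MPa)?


sigma_br = F/(d*h) = 8743/(5*5) = 349.7 MPa

349.7 MPa


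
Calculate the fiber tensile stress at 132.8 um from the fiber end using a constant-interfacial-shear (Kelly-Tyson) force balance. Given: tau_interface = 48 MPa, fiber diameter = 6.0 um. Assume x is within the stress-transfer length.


Force balance: sigma_f * (pi*d^2/4) = tau * (pi*d) * x  ->  sigma_f = 4 * tau * x / d
sigma_f = 4 * 48 * 132.8 / 6.0 = 4249.6 MPa

4249.6 MPa


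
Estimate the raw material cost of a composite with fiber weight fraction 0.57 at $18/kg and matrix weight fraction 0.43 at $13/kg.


Cost = cost_f*Wf + cost_m*Wm = 18*0.57 + 13*0.43 = $15.85/kg

$15.85/kg


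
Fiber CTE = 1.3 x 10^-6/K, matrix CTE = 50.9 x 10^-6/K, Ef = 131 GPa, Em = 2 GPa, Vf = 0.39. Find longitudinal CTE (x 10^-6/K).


E1 = Ef*Vf + Em*(1-Vf) = 52.31
alpha_1 = (alpha_f*Ef*Vf + alpha_m*Em*(1-Vf))/E1 = 2.46 x 10^-6/K

2.46 x 10^-6/K


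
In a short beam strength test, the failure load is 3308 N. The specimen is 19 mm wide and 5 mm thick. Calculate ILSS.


ILSS = 3F/(4bh) = 3*3308/(4*19*5) = 26.12 MPa

26.12 MPa


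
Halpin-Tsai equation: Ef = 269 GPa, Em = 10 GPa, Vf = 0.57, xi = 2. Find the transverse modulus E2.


eta = (Ef/Em - 1)/(Ef/Em + xi) = (26.9 - 1)/(26.9 + 2) = 0.8962
E2 = Em*(1+xi*eta*Vf)/(1-eta*Vf) = 41.33 GPa

41.33 GPa


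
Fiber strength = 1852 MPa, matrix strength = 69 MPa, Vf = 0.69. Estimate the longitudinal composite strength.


sigma_1 = sigma_f*Vf + sigma_m*(1-Vf) = 1852*0.69 + 69*0.31 = 1299.3 MPa

1299.3 MPa


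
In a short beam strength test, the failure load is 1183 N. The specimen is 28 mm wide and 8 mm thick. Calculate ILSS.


ILSS = 3F/(4bh) = 3*1183/(4*28*8) = 3.96 MPa

3.96 MPa


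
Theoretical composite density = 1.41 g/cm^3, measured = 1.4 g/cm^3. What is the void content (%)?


Void% = (rho_theo - rho_actual)/rho_theo * 100 = (1.41 - 1.4)/1.41 * 100 = 0.71%

0.71%


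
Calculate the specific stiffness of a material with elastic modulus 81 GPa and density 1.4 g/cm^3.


Specific stiffness = E/rho = 81/1.4 = 57.9 GPa/(g/cm^3)

57.9 GPa/(g/cm^3)


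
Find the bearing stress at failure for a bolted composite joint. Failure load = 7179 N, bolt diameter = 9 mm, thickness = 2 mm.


sigma_br = F/(d*h) = 7179/(9*2) = 398.8 MPa

398.8 MPa


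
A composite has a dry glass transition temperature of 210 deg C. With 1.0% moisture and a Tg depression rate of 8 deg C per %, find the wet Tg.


Tg_wet = Tg_dry - k*moisture = 210 - 8*1.0 = 202.0 deg C

202.0 deg C


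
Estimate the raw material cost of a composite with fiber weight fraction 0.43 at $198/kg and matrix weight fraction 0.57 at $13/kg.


Cost = cost_f*Wf + cost_m*Wm = 198*0.43 + 13*0.57 = $92.55/kg

$92.55/kg


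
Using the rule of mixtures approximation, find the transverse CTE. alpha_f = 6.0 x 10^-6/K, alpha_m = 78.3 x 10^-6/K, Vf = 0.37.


alpha_2 = alpha_f*Vf + alpha_m*(1-Vf) = 6.0*0.37 + 78.3*0.63 = 51.5 x 10^-6/K

51.5 x 10^-6/K


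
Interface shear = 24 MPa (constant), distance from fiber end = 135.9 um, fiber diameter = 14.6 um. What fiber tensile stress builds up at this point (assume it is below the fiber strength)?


Force balance: sigma_f * (pi*d^2/4) = tau * (pi*d) * x  ->  sigma_f = 4 * tau * x / d
sigma_f = 4 * 24 * 135.9 / 14.6 = 893.6 MPa

893.6 MPa


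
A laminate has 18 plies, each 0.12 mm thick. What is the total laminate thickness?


h = n * t_ply = 18 * 0.12 = 2.16 mm

2.16 mm


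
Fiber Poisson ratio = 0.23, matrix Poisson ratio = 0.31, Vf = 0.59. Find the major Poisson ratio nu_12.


nu_12 = nu_f*Vf + nu_m*(1-Vf) = 0.23*0.59 + 0.31*0.41 = 0.2628

0.2628


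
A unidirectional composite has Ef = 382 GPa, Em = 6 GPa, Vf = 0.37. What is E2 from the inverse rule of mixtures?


1/E2 = Vf/Ef + (1-Vf)/Em = 0.37/382 + 0.63/6
E2 = 9.44 GPa

9.44 GPa


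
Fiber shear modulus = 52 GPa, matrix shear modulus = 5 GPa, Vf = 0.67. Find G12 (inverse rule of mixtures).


1/G12 = Vf/Gf + (1-Vf)/Gm = 0.67/52 + 0.33/5
G12 = 12.68 GPa

12.68 GPa


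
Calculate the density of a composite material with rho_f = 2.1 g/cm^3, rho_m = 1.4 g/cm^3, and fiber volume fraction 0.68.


rho_c = rho_f*Vf + rho_m*(1-Vf) = 2.1*0.68 + 1.4*0.32 = 1.876 g/cm^3

1.876 g/cm^3


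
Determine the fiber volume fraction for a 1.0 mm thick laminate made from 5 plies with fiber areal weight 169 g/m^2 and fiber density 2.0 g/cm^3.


Vf = n * FAW / (rho_f * h * 1000) = 5 * 169 / (2.0 * 1.0 * 1000) = 0.4225

0.4225


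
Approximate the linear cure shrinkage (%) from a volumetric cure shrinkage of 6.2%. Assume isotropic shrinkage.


Linear shrinkage ≈ vol_shrink/3 = 6.2/3 = 2.067%

2.067%


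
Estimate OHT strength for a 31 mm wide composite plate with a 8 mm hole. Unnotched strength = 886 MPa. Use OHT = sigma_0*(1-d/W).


OHT = sigma_0*(1-d/W) = 886*(1-8/31) = 657.4 MPa

657.4 MPa


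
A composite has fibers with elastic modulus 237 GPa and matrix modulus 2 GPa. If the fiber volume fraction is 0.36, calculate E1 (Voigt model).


E1 = Ef*Vf + Em*(1-Vf) = 237*0.36 + 2*0.64 = 86.6 GPa

86.6 GPa


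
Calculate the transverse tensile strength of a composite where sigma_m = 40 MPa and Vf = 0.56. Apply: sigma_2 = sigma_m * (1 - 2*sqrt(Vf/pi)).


factor = 1 - 2*sqrt(0.56/pi) = 0.1556
sigma_2 = 40 * 0.1556 = 6.22 MPa

6.22 MPa


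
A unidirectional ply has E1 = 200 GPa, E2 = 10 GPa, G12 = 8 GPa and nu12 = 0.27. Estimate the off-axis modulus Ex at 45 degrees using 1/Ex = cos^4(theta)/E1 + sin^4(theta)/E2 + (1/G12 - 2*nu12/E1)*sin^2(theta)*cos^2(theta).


cos^4(45) = 0.25, sin^4(45) = 0.25, sin^2(45)*cos^2(45) = 0.25
1/G12 - 2*nu12/E1 = 1/8 - 2*0.27/200 = 0.1223 GPa^-1
1/Ex = 0.25/200 + 0.25/10 + 0.1223*0.25 = 0.056825 GPa^-1
Ex = 17.6 GPa

17.6 GPa


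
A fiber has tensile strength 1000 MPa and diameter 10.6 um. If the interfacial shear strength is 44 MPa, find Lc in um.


Lc = sigma_f * d / (2 * tau_i) = 1000 * 10.6 / (2 * 44) = 120.5 um

120.5 um


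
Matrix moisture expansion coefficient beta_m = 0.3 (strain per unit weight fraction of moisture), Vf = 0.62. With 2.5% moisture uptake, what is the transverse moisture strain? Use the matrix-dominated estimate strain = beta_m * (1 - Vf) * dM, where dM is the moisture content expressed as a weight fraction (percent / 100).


dM = 2.5/100 = 0.025
strain = beta_m * (1-Vf) * dM = 0.3 * 0.38 * 0.025 = 0.00285

0.00285


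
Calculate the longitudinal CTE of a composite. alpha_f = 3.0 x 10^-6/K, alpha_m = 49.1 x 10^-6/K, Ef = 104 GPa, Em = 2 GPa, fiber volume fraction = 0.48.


E1 = Ef*Vf + Em*(1-Vf) = 50.96
alpha_1 = (alpha_f*Ef*Vf + alpha_m*Em*(1-Vf))/E1 = 3.94 x 10^-6/K

3.94 x 10^-6/K


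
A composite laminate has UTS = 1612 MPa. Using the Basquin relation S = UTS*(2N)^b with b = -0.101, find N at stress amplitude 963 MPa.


N = 0.5 * (S/UTS)^(1/b) = 0.5 * (963/1612)^(1/-0.101) = 82.0739 cycles

82.0739 cycles


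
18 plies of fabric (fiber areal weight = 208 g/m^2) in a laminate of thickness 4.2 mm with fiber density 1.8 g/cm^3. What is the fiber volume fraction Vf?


Vf = n * FAW / (rho_f * h * 1000) = 18 * 208 / (1.8 * 4.2 * 1000) = 0.4952

0.4952


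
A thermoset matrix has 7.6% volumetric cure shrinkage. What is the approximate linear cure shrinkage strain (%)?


Linear shrinkage ≈ vol_shrink/3 = 7.6/3 = 2.533%

2.533%


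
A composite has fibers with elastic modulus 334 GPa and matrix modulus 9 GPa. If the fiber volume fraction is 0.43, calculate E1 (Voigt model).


E1 = Ef*Vf + Em*(1-Vf) = 334*0.43 + 9*0.57 = 148.75 GPa

148.75 GPa


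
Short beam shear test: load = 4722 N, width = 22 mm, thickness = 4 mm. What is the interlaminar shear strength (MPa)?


ILSS = 3F/(4bh) = 3*4722/(4*22*4) = 40.24 MPa

40.24 MPa


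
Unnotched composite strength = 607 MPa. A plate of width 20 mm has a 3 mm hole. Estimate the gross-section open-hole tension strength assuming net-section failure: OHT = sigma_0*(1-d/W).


OHT = sigma_0*(1-d/W) = 607*(1-3/20) = 516.0 MPa

516.0 MPa


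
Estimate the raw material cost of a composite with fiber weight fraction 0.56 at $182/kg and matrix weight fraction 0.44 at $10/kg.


Cost = cost_f*Wf + cost_m*Wm = 182*0.56 + 10*0.44 = $106.32/kg

$106.32/kg


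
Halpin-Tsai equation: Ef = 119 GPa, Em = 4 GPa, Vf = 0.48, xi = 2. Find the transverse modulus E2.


eta = (Ef/Em - 1)/(Ef/Em + xi) = (29.75 - 1)/(29.75 + 2) = 0.9055
E2 = Em*(1+xi*eta*Vf)/(1-eta*Vf) = 13.23 GPa

13.23 GPa


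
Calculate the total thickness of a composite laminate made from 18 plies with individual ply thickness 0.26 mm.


h = n * t_ply = 18 * 0.26 = 4.68 mm

4.68 mm


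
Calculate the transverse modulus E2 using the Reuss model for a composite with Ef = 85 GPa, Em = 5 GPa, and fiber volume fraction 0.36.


1/E2 = Vf/Ef + (1-Vf)/Em = 0.36/85 + 0.64/5
E2 = 7.56 GPa

7.56 GPa


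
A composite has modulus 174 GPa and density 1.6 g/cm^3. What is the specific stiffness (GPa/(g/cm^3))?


Specific stiffness = E/rho = 174/1.6 = 108.8 GPa/(g/cm^3)

108.8 GPa/(g/cm^3)


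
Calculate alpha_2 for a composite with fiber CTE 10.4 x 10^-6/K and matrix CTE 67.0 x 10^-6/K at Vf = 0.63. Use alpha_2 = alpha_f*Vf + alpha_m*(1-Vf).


alpha_2 = alpha_f*Vf + alpha_m*(1-Vf) = 10.4*0.63 + 67.0*0.37 = 31.3 x 10^-6/K

31.3 x 10^-6/K


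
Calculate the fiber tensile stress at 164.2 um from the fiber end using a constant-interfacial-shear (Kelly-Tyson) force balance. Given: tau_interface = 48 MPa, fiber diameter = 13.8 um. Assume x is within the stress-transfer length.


Force balance: sigma_f * (pi*d^2/4) = tau * (pi*d) * x  ->  sigma_f = 4 * tau * x / d
sigma_f = 4 * 48 * 164.2 / 13.8 = 2284.5 MPa

2284.5 MPa


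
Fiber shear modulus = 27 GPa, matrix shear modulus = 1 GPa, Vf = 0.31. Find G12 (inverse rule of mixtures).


1/G12 = Vf/Gf + (1-Vf)/Gm = 0.31/27 + 0.69/1
G12 = 1.43 GPa

1.43 GPa


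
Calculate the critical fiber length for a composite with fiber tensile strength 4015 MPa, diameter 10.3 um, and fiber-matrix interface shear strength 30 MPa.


Lc = sigma_f * d / (2 * tau_i) = 4015 * 10.3 / (2 * 30) = 689.2 um

689.2 um


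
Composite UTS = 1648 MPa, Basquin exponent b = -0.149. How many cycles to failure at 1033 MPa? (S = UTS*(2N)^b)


N = 0.5 * (S/UTS)^(1/b) = 0.5 * (1033/1648)^(1/-0.149) = 11.4928 cycles

11.4928 cycles


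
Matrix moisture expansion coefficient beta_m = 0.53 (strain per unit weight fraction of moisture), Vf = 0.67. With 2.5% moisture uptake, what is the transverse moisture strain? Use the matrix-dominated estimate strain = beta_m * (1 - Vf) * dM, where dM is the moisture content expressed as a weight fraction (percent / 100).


dM = 2.5/100 = 0.025
strain = beta_m * (1-Vf) * dM = 0.53 * 0.33 * 0.025 = 0.0043725

0.0043725


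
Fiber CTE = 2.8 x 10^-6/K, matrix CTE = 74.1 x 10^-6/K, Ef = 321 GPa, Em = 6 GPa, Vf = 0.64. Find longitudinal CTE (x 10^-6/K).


E1 = Ef*Vf + Em*(1-Vf) = 207.6
alpha_1 = (alpha_f*Ef*Vf + alpha_m*Em*(1-Vf))/E1 = 3.54 x 10^-6/K

3.54 x 10^-6/K


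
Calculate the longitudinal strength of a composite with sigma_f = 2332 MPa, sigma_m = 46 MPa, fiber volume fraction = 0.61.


sigma_1 = sigma_f*Vf + sigma_m*(1-Vf) = 2332*0.61 + 46*0.39 = 1440.5 MPa

1440.5 MPa


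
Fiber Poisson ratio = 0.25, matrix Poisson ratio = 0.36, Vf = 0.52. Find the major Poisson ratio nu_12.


nu_12 = nu_f*Vf + nu_m*(1-Vf) = 0.25*0.52 + 0.36*0.48 = 0.3028

0.3028


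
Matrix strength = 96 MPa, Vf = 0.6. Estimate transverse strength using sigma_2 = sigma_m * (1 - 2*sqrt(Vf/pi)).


factor = 1 - 2*sqrt(0.6/pi) = 0.126
sigma_2 = 96 * 0.126 = 12.09 MPa

12.09 MPa


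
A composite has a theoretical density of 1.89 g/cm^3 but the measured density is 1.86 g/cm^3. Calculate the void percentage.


Void% = (rho_theo - rho_actual)/rho_theo * 100 = (1.89 - 1.86)/1.89 * 100 = 1.59%

1.59%


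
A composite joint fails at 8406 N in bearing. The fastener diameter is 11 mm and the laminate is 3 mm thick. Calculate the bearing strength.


sigma_br = F/(d*h) = 8406/(11*3) = 254.7 MPa

254.7 MPa


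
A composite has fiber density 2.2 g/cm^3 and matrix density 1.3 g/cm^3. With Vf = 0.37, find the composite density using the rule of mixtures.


rho_c = rho_f*Vf + rho_m*(1-Vf) = 2.2*0.37 + 1.3*0.63 = 1.633 g/cm^3

1.633 g/cm^3


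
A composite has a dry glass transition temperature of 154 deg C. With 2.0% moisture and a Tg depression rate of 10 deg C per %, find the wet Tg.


Tg_wet = Tg_dry - k*moisture = 154 - 10*2.0 = 134.0 deg C

134.0 deg C


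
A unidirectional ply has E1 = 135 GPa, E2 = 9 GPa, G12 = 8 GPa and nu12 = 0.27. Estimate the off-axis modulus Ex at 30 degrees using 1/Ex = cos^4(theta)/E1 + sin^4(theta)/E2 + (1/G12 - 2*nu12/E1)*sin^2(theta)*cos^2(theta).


cos^4(30) = 0.5625, sin^4(30) = 0.0625, sin^2(30)*cos^2(30) = 0.1875
1/G12 - 2*nu12/E1 = 1/8 - 2*0.27/135 = 0.121 GPa^-1
1/Ex = 0.5625/135 + 0.0625/9 + 0.121*0.1875 = 0.0337986 GPa^-1
Ex = 29.59 GPa

29.59 GPa


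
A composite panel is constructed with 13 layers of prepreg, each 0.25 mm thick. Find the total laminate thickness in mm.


h = n * t_ply = 13 * 0.25 = 3.25 mm

3.25 mm


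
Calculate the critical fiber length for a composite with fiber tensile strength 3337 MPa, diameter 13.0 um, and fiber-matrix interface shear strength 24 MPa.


Lc = sigma_f * d / (2 * tau_i) = 3337 * 13.0 / (2 * 24) = 903.8 um

903.8 um


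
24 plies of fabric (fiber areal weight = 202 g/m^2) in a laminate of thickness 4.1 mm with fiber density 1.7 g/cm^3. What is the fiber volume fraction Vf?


Vf = n * FAW / (rho_f * h * 1000) = 24 * 202 / (1.7 * 4.1 * 1000) = 0.6956

0.6956


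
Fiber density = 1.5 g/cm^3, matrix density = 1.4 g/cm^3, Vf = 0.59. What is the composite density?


rho_c = rho_f*Vf + rho_m*(1-Vf) = 1.5*0.59 + 1.4*0.41 = 1.459 g/cm^3

1.459 g/cm^3


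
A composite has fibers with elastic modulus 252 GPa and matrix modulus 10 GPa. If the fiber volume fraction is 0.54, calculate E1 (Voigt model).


E1 = Ef*Vf + Em*(1-Vf) = 252*0.54 + 10*0.46 = 140.68 GPa

140.68 GPa


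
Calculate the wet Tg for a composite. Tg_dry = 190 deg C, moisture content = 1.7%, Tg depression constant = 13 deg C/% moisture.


Tg_wet = Tg_dry - k*moisture = 190 - 13*1.7 = 167.9 deg C

167.9 deg C


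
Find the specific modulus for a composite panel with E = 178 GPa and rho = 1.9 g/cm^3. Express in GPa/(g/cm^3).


Specific stiffness = E/rho = 178/1.9 = 93.7 GPa/(g/cm^3)

93.7 GPa/(g/cm^3)


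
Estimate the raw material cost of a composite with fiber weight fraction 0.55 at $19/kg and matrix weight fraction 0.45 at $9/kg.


Cost = cost_f*Wf + cost_m*Wm = 19*0.55 + 9*0.45 = $14.5/kg

$14.5/kg


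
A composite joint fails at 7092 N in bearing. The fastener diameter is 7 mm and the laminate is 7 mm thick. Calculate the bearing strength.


sigma_br = F/(d*h) = 7092/(7*7) = 144.7 MPa

144.7 MPa


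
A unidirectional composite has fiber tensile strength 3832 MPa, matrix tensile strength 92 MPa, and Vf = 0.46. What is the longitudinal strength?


sigma_1 = sigma_f*Vf + sigma_m*(1-Vf) = 3832*0.46 + 92*0.54 = 1812.4 MPa

1812.4 MPa


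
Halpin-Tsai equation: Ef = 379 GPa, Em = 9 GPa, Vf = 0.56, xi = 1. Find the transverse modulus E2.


eta = (Ef/Em - 1)/(Ef/Em + xi) = (42.1111 - 1)/(42.1111 + 1) = 0.9536
E2 = Em*(1+xi*eta*Vf)/(1-eta*Vf) = 29.63 GPa

29.63 GPa
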